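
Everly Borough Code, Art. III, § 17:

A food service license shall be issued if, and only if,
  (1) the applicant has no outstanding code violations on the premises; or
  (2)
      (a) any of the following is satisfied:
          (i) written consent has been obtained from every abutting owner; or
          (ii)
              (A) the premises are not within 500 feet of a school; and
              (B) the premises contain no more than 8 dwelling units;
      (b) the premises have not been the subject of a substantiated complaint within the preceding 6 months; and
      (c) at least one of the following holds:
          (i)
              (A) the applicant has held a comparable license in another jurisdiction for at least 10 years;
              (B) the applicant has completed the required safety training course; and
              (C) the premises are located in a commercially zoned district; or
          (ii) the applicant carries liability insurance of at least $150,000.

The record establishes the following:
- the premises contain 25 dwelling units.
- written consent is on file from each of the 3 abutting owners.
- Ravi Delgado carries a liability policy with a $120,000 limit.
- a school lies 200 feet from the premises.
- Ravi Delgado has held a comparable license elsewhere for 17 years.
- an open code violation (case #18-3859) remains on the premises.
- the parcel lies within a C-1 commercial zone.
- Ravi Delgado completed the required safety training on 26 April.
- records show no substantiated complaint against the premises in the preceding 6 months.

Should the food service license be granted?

Yes — granted.

(1) no code violations — fails.
(i) all abutters consent — met.
(A) ≥500 ft from school — not satisfied.
(B) ≤ 8 units — fails.
(ii): F AND F → false.
So (a) is satisfied (T OR F).
(b) no complaint in 6 mo. — satisfied.
(A) prior license ≥ 10 yr — holds.
(B) safety training — satisfied.
(C) commercially zoned — holds.
(i) = T AND T AND T = true.
(ii) insurance ≥ $150,000 — fails.
(c) = T OR F = true.
(2) = T AND T AND T = true.
Overall = F OR T = true.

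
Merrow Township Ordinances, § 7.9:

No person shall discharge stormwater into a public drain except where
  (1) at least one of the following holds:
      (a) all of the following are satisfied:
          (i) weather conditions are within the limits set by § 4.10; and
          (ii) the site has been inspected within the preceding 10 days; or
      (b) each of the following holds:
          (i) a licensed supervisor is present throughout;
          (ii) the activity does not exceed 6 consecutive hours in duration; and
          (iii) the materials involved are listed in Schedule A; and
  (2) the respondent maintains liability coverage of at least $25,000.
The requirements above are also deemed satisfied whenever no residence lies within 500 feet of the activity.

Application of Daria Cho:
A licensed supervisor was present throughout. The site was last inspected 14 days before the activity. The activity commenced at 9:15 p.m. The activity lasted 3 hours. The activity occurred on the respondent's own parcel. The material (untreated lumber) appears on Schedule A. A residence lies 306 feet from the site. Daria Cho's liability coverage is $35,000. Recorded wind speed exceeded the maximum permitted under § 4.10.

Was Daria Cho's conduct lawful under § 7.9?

(i) weather ok — not satisfied.
(ii) site inspected — not satisfied.
(a) = F AND F = false.
(i) supervisor present — satisfied.
(ii) ≤ 6 hrs duration — met.
(iii) Schedule A material — holds.
So (b) is satisfied (T AND T AND T).
(1): F OR T → true.
(2) coverage ≥ $25,000 — met.
Overall = T AND T = true.
Exception (no residence in 500 ft) — not satisfied.
Result: main true OR exception false → true.

Yes — lawful.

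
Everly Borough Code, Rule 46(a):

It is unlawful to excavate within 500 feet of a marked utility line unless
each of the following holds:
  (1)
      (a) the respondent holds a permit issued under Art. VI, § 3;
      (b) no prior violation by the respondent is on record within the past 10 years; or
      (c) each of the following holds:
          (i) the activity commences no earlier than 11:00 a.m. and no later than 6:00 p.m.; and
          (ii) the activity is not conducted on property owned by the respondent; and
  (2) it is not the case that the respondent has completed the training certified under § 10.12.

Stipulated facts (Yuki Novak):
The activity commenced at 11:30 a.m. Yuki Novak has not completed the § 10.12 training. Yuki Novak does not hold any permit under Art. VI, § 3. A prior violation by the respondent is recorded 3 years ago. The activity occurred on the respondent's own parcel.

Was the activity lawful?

(a) holds permit — not satisfied.
(b) no prior violation — not met.
(i) start within hours — satisfied.
(ii) not (own property) — not satisfied.
(c): T AND F → false.
(1) = F OR F OR F = false.
(2) not (training certified) — holds.
Overall: F AND T → false.

No — unlawful.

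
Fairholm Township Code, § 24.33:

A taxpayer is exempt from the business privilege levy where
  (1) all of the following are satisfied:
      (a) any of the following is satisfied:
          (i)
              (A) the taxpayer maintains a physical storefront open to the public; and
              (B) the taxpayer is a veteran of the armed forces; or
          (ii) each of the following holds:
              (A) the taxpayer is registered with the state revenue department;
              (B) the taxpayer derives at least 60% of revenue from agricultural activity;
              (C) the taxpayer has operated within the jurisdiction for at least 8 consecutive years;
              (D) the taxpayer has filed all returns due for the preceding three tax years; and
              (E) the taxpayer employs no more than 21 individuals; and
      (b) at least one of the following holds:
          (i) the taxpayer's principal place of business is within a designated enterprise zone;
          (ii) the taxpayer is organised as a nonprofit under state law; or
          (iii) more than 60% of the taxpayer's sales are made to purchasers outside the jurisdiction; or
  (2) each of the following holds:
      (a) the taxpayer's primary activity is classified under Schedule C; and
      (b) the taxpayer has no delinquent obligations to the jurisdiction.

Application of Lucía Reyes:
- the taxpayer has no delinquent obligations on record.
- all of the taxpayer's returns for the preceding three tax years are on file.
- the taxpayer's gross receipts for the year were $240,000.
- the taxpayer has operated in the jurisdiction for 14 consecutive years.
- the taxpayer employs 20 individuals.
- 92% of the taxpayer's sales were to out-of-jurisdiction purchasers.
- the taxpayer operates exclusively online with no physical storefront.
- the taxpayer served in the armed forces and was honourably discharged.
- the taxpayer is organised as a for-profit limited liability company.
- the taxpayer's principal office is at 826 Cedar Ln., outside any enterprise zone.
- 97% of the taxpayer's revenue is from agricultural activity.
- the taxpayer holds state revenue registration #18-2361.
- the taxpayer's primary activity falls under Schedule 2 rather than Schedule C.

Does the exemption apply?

Yes — exempt.

(A) has storefront — not met.
(B) veteran — holds.
(i) = F AND T = false.
(A) state-registered — holds.
(B) ≥60% agricultural — holds.
(C) ≥ 8 yrs in jurisdiction — holds.
(D) returns current — met.
(E) ≤ 21 employees — holds.
So (ii) is satisfied (T AND T AND T AND T AND T).
(a) = F OR T = true.
(i) in enterprise zone — not met.
(ii) nonprofit — fails.
(iii) >60% out-of-jur. sales — satisfied.
(b) = F OR F OR T = true.
So (1) is satisfied (T AND T).
(a) Schedule C activity — fails.
(b) no delinquency — satisfied.
So (2) is not satisfied (F AND T).
Overall = T OR F = true.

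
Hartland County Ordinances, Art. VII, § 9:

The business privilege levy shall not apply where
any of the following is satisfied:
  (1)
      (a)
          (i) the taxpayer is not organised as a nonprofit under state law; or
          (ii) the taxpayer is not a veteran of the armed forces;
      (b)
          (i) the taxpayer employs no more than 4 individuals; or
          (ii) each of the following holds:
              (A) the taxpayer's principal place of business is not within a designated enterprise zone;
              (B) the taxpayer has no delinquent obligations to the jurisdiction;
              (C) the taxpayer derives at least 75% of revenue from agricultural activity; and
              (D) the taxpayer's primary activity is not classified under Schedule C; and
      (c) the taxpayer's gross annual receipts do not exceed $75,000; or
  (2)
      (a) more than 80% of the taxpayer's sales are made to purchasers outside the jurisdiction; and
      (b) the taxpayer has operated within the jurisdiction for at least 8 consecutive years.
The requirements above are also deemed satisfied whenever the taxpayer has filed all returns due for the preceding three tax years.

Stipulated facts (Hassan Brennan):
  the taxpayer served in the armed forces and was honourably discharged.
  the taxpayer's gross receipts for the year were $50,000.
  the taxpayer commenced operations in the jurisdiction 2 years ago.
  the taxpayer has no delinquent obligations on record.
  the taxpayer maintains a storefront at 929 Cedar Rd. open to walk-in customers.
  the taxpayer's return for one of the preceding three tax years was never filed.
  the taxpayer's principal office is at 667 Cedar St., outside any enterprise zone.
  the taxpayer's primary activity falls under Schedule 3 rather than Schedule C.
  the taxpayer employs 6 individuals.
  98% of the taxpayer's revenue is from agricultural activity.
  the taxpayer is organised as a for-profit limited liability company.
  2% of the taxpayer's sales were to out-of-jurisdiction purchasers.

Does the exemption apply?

Yes — exempt.

(i) not (nonprofit) — holds.
(ii) not (veteran) — not met.
(a): T OR F → true.
(i) ≤ 4 employees — fails.
(A) not (in enterprise zone) — met.
(B) no delinquency — holds.
(C) ≥75% agricultural — holds.
(D) not (Schedule C activity) — holds.
(ii): T AND T AND T AND T → true.
So (b) is satisfied (F OR T).
(c) receipts ≤ $75,000 — met.
(1): T AND T AND T → true.
(a) >80% out-of-jur. sales — fails.
(b) ≥ 8 yrs in jurisdiction — not satisfied.
(2) = F AND F = false.
Overall: T OR F → true.
Exception (returns current) — not satisfied.
Result: main true OR exception false → true.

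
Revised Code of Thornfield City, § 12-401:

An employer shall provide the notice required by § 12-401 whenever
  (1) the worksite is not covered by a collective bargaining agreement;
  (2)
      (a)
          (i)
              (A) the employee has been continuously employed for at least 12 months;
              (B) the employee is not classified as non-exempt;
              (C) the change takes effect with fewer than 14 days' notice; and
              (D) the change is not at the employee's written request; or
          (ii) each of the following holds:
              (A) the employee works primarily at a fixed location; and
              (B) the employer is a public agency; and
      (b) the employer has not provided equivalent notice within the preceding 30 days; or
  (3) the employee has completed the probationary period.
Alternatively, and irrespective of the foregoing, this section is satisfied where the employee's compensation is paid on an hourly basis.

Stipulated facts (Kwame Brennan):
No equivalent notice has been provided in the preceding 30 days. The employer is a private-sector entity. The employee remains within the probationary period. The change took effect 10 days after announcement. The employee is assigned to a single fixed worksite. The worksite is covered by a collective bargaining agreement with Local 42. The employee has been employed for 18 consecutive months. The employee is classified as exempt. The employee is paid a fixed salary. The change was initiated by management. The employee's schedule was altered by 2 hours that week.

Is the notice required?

(1) no CBA — not satisfied.
(A) tenure ≥ 12 mo. — holds.
(B) not (non-exempt) — met.
(C) < 14 days' notice — met.
(D) not employee-requested — holds.
So (i) is satisfied (T AND T AND T AND T).
(A) fixed location — holds.
(B) public agency — not met.
(ii) = T AND F = false.
So (a) is satisfied (T OR F).
(b) no recent notice — met.
(2): T AND T → true.
(3) past probation — fails.
Overall: F OR T OR F → true.
Exception (hourly-paid) — not satisfied.
Result: main true OR exception false → true.

Yes — required.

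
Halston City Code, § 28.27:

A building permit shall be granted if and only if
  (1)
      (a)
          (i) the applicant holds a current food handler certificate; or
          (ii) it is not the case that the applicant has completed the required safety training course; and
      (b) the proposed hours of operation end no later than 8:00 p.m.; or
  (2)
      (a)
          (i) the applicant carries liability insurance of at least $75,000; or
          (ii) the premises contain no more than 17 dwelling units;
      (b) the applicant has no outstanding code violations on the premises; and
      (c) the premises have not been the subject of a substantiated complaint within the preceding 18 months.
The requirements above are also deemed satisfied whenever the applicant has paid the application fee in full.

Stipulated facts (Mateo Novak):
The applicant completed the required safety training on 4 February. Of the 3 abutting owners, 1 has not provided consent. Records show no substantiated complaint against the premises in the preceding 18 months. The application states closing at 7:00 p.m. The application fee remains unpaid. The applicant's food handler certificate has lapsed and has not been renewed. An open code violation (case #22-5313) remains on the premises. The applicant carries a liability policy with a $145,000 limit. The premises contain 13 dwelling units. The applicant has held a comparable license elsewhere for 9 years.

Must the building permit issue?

No — denied.

(i) food handler cert. — fails.
(ii) not (safety training) — not met.
(a): F OR F → false.
(b) closes by 8 p.m. — met.
(1): F AND T → false.
(i) insurance ≥ $75,000 — satisfied.
(ii) ≤ 17 units — satisfied.
(a) = T OR T = true.
(b) no code violations — not satisfied.
(c) no complaint in 18 mo. — met.
So (2) is not satisfied (T AND F AND T).
So Overall is not satisfied (F OR F).
Exception (fee paid) — not satisfied.
Result: main false OR exception false → false.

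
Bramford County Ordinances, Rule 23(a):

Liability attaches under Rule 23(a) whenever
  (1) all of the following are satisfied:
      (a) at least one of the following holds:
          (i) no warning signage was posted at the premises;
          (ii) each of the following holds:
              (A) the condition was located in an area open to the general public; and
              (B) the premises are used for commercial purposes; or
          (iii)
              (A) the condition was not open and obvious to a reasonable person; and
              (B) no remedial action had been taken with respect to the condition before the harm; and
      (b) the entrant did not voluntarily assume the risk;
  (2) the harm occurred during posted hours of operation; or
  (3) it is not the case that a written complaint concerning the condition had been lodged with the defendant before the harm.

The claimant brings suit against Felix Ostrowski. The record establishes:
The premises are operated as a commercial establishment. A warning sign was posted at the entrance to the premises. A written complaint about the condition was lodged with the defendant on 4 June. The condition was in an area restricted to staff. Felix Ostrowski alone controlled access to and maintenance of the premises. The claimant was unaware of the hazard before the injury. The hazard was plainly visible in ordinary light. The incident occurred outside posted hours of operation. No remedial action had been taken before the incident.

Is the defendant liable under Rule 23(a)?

No — not liable.

(i) no signage posted — not met.
(A) public area — not met.
(B) commercial use — holds.
(ii) = F AND T = false.
(A) not open/obvious — not satisfied.
(B) no remedial action — satisfied.
So (iii) is not satisfied (F AND T).
(a): F OR F OR F → false.
(b) no assumed risk — met.
(1): F AND T → false.
(2) during posted hours — not satisfied.
(3) not (complaint lodged) — fails.
Overall = F OR F OR F = false.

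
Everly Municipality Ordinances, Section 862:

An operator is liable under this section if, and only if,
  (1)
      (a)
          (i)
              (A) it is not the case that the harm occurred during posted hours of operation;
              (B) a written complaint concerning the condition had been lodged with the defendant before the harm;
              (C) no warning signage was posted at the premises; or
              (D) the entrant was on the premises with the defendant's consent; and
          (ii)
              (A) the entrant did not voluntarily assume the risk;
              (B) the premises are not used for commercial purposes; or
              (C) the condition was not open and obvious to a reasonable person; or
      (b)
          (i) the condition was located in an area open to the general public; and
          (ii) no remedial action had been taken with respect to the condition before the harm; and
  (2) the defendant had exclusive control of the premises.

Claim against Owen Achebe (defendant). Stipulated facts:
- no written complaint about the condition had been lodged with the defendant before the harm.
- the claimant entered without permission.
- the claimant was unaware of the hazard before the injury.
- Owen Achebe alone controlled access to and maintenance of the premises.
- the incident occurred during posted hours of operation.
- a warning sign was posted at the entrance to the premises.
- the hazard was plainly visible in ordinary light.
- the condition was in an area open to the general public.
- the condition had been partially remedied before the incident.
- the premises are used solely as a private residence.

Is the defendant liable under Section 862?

No — not liable.

(A) not (during posted hours) — not satisfied.
(B) complaint lodged — not met.
(C) no signage posted — not satisfied.
(D) consent to enter — fails.
(i): F OR F OR F OR F → false.
(A) no assumed risk — holds.
(B) not (commercial use) — holds.
(C) not open/obvious — fails.
(ii) = T OR T OR F = true.
(a): F AND T → false.
(i) public area — met.
(ii) no remedial action — not satisfied.
So (b) is not satisfied (T AND F).
So (1) is not satisfied (F OR F).
(2) exclusive control — satisfied.
Overall: F AND T → false.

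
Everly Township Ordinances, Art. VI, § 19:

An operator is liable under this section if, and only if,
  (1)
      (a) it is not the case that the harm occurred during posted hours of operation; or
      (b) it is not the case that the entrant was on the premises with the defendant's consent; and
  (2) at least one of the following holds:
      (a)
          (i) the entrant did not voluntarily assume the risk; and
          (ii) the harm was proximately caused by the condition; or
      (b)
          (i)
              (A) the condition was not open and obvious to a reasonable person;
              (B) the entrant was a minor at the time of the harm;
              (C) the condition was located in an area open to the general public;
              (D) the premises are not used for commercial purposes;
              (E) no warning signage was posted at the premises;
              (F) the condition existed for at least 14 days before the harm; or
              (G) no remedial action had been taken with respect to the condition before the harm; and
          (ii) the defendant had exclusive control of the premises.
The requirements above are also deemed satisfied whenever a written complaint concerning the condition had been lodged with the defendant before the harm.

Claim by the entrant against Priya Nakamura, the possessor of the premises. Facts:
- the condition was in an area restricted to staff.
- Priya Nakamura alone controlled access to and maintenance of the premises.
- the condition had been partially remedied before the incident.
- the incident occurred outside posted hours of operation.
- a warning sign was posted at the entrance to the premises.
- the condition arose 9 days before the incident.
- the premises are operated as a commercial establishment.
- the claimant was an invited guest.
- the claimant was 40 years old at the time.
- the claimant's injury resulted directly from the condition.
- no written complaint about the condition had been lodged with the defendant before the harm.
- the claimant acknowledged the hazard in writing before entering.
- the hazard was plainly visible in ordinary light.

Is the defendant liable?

(a) not (during posted hours) — holds.
(b) not (consent to enter) — not satisfied.
So (1) is satisfied (T OR F).
(i) no assumed risk — not satisfied.
(ii) proximate cause — satisfied.
So (a) is not satisfied (F AND T).
(A) not open/obvious — not met.
(B) entrant a minor — fails.
(C) public area — fails.
(D) not (commercial use) — not met.
(E) no signage posted — fails.
(F) condition ≥14 days old — fails.
(G) no remedial action — not met.
So (i) is not satisfied (F OR F OR F OR F OR F OR F OR F).
(ii) exclusive control — holds.
(b): F AND T → false.
(2) = F OR F = false.
Overall: T AND F → false.
Exception (complaint lodged) — not satisfied.
Result: main false OR exception false → false.

No — not liable.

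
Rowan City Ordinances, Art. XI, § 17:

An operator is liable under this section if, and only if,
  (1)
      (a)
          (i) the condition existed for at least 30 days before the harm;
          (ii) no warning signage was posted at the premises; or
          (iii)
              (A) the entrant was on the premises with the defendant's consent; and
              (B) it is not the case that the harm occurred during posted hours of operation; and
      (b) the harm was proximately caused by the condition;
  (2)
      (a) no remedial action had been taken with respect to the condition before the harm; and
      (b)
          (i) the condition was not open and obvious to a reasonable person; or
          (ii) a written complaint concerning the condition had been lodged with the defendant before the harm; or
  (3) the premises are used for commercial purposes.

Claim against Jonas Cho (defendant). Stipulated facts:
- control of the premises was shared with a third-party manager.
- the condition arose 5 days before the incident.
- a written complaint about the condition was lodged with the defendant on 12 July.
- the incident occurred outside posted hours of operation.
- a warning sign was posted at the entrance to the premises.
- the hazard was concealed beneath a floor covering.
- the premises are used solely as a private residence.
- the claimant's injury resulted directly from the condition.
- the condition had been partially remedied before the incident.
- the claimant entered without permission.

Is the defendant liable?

No — not liable.

(i) condition ≥30 days old — not met.
(ii) no signage posted — not met.
(A) consent to enter — fails.
(B) not (during posted hours) — holds.
So (iii) is not satisfied (F AND T).
(a): F OR F OR F → false.
(b) proximate cause — satisfied.
So (1) is not satisfied (F AND T).
(a) no remedial action — not met.
(i) not open/obvious — holds.
(ii) complaint lodged — met.
So (b) is satisfied (T OR T).
(2) = F AND T = false.
(3) commercial use — not met.
So Overall is not satisfied (F OR F OR F).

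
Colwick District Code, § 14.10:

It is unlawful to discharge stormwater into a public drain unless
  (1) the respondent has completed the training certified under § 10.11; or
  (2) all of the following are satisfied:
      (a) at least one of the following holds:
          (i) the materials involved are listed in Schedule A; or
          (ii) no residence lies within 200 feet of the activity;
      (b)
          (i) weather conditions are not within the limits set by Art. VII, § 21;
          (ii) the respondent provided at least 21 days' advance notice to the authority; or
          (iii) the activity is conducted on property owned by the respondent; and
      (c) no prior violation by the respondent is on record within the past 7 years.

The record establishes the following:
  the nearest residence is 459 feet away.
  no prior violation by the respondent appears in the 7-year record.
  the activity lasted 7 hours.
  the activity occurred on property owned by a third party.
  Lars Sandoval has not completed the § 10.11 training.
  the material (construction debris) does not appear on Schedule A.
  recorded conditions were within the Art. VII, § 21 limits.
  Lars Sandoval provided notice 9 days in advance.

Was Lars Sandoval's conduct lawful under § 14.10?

(1) training certified — not met.
(i) Schedule A material — not met.
(ii) no residence in 200 ft — satisfied.
So (a) is satisfied (F OR T).
(i) not (weather ok) — fails.
(ii) ≥21 days' notice — fails.
(iii) own property — not satisfied.
(b): F OR F OR F → false.
(c) no prior violation — satisfied.
(2) = T AND F AND T = false.
Overall = F OR F = false.

No — unlawful.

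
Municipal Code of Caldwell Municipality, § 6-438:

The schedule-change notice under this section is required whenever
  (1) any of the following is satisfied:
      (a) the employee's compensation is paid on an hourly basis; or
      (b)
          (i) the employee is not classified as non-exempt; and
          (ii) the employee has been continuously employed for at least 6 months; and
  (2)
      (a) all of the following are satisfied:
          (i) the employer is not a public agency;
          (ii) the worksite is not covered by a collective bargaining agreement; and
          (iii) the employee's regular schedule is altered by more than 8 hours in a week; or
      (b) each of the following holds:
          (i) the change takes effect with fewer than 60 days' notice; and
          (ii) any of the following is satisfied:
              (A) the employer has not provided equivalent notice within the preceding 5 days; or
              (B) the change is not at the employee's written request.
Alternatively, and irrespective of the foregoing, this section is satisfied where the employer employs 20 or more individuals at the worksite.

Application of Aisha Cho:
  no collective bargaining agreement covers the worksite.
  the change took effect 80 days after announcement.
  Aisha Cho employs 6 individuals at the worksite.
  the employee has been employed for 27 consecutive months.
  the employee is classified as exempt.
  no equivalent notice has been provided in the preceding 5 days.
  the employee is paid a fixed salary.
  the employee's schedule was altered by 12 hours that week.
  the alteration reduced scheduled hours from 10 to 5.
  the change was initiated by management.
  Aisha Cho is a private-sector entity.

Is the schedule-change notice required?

(a) hourly-paid — fails.
(i) not (non-exempt) — satisfied.
(ii) tenure ≥ 6 mo. — satisfied.
(b): T AND T → true.
So (1) is satisfied (F OR T).
(i) not (public agency) — met.
(ii) no CBA — satisfied.
(iii) schedule shift > 8h — met.
(a) = T AND T AND T = true.
(i) < 60 days' notice — not satisfied.
(A) no recent notice — met.
(B) not employee-requested — met.
(ii) = T OR T = true.
(b): F AND T → false.
So (2) is satisfied (T OR F).
So Overall is satisfied (T AND T).
Exception (≥ 20 at site) — not satisfied.
Result: main true OR exception false → true.

Yes — required.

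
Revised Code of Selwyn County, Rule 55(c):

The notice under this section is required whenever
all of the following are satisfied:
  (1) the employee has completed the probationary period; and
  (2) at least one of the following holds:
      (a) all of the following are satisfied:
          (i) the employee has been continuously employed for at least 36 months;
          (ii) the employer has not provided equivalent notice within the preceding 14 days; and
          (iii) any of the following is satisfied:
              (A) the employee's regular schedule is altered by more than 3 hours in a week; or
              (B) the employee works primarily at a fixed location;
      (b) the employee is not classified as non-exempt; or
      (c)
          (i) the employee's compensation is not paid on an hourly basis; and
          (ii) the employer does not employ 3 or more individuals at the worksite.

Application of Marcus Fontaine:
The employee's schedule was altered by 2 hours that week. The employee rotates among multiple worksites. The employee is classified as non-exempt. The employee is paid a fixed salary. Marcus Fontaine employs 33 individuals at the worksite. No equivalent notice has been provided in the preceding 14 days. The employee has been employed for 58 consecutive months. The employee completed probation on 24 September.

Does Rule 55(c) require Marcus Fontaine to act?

No — not required.

(1) past probation — met.
(i) tenure ≥ 36 mo. — satisfied.
(ii) no recent notice — satisfied.
(A) schedule shift > 3h — fails.
(B) fixed location — not met.
So (iii) is not satisfied (F OR F).
(a) = T AND T AND F = false.
(b) not (non-exempt) — not satisfied.
(i) not (hourly-paid) — met.
(ii) not (≥ 3 at site) — not met.
(c) = T AND F = false.
So (2) is not satisfied (F OR F OR F).
Overall = T AND F = false.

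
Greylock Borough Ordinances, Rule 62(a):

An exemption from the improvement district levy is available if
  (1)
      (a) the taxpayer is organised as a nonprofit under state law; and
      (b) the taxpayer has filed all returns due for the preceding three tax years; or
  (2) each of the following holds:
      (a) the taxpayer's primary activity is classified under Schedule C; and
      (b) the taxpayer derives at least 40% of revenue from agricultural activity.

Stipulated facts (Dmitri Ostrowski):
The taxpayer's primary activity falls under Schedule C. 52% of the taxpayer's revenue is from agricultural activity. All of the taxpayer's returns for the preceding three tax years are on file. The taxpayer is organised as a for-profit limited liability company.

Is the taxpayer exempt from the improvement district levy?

Yes — exempt.

(a) nonprofit — not satisfied.
(b) returns current — holds.
(1): F AND T → false.
(a) Schedule C activity — holds.
(b) ≥40% agricultural — holds.
(2): T AND T → true.
Overall: F OR T → true.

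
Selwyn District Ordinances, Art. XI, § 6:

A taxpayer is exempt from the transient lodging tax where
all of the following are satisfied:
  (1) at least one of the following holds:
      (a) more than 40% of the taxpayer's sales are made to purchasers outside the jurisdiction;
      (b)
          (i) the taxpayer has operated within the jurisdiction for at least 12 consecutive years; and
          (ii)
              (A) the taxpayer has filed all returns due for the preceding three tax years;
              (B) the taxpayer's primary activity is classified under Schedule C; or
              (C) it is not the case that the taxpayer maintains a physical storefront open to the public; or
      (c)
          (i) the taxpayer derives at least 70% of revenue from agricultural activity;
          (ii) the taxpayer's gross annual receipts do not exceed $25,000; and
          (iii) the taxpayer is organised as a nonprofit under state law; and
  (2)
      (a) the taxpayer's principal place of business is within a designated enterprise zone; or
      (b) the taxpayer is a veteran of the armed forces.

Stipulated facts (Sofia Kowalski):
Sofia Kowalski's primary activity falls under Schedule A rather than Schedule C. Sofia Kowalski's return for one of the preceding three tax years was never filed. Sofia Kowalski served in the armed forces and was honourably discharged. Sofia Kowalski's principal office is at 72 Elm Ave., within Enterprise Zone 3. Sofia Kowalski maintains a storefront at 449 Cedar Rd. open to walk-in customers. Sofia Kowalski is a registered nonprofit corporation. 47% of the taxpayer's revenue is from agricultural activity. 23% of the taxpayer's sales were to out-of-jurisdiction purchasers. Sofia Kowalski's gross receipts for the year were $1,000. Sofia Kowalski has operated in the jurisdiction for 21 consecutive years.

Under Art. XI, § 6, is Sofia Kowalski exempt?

(a) >40% out-of-jur. sales — not satisfied.
(i) ≥ 12 yrs in jurisdiction — met.
(A) returns current — not satisfied.
(B) Schedule C activity — not satisfied.
(C) not (has storefront) — fails.
(ii): F OR F OR F → false.
(b) = T AND F = false.
(i) ≥70% agricultural — fails.
(ii) receipts ≤ $25,000 — satisfied.
(iii) nonprofit — met.
So (c) is not satisfied (F AND T AND T).
(1): F OR F OR F → false.
(a) in enterprise zone — holds.
(b) veteran — satisfied.
(2) = T OR T = true.
So Overall is not satisfied (F AND T).

No — not exempt.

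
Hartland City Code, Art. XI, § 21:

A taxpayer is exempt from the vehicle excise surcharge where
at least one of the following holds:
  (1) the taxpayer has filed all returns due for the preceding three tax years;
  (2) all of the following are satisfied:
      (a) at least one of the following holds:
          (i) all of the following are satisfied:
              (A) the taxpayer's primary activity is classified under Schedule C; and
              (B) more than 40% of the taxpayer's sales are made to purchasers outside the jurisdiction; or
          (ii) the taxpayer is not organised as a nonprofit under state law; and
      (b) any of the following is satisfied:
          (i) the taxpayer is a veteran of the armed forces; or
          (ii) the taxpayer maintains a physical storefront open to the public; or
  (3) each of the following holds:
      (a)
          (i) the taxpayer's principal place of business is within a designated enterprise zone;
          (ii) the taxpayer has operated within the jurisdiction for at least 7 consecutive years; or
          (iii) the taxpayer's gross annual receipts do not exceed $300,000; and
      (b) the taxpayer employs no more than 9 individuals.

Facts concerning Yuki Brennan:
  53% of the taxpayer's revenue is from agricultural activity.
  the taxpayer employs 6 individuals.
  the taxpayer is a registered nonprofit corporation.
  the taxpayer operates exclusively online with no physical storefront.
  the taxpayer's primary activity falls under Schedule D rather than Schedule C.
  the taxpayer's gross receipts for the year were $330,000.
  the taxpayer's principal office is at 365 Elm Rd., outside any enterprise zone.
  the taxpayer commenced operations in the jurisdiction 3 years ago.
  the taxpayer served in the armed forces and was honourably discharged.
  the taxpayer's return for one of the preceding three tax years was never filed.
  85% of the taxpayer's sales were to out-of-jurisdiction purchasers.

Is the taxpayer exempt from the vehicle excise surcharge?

No — not exempt.

(1) returns current — not met.
(A) Schedule C activity — not satisfied.
(B) >40% out-of-jur. sales — met.
(i): F AND T → false.
(ii) not (nonprofit) — not satisfied.
So (a) is not satisfied (F OR F).
(i) veteran — satisfied.
(ii) has storefront — not met.
(b) = T OR F = true.
So (2) is not satisfied (F AND T).
(i) in enterprise zone — not met.
(ii) ≥ 7 yrs in jurisdiction — not met.
(iii) receipts ≤ $300,000 — not satisfied.
(a): F OR F OR F → false.
(b) ≤ 9 employees — holds.
(3) = F AND T = false.
Overall: F OR F OR F → false.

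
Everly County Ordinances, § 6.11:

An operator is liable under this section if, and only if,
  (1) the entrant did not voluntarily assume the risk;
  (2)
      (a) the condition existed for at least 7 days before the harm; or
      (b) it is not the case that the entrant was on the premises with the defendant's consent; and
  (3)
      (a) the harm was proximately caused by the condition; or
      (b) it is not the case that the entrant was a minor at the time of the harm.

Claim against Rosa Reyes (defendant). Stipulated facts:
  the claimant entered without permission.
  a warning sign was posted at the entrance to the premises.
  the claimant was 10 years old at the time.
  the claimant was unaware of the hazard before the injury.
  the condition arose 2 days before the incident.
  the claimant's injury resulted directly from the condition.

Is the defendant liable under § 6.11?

Yes — liable.

(1) no assumed risk — satisfied.
(a) condition ≥7 days old — not met.
(b) not (consent to enter) — holds.
(2) = F OR T = true.
(a) proximate cause — satisfied.
(b) not (entrant a minor) — not satisfied.
So (3) is satisfied (T OR F).
Overall: T AND T AND T → true.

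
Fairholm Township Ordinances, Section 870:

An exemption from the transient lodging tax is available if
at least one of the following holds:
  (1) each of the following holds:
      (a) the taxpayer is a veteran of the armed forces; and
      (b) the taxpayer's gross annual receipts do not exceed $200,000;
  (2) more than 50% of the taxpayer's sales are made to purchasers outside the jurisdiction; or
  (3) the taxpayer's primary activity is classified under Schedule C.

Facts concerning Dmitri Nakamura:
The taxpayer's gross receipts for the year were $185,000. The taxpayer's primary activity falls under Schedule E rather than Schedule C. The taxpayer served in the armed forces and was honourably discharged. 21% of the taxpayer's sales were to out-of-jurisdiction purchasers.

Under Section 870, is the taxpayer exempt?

(a) veteran — met.
(b) receipts ≤ $200,000 — met.
(1): T AND T → true.
(2) >50% out-of-jur. sales — fails.
(3) Schedule C activity — not met.
Overall = T OR F OR F = true.

Yes — exempt.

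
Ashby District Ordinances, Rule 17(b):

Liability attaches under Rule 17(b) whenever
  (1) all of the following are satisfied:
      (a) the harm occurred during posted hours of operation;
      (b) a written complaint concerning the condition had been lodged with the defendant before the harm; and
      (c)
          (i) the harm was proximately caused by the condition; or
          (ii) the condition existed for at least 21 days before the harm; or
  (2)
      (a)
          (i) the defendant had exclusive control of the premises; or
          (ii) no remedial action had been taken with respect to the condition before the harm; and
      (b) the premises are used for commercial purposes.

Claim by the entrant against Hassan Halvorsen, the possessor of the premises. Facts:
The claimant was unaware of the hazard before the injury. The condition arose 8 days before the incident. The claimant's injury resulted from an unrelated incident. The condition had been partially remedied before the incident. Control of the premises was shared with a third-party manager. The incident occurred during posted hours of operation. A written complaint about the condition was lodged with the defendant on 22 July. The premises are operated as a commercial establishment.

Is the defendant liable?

(a) during posted hours — holds.
(b) complaint lodged — satisfied.
(i) proximate cause — not satisfied.
(ii) condition ≥21 days old — fails.
So (c) is not satisfied (F OR F).
(1): T AND T AND F → false.
(i) exclusive control — not satisfied.
(ii) no remedial action — not satisfied.
(a) = F OR F = false.
(b) commercial use — holds.
(2) = F AND T = false.
So Overall is not satisfied (F OR F).

No — not liable.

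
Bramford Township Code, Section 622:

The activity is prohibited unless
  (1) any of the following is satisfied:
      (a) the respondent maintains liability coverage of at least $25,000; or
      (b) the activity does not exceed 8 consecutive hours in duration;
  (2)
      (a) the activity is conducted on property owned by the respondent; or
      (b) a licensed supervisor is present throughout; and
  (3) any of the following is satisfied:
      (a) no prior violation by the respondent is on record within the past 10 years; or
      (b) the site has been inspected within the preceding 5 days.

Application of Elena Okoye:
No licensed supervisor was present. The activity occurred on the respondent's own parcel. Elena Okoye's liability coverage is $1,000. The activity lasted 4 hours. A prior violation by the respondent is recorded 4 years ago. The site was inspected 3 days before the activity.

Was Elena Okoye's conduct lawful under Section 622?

(a) coverage ≥ $25,000 — fails.
(b) ≤ 8 hrs duration — met.
So (1) is satisfied (F OR T).
(a) own property — satisfied.
(b) supervisor present — fails.
(2) = T OR F = true.
(a) no prior violation — not met.
(b) site inspected — met.
(3): F OR T → true.
So Overall is satisfied (T AND T AND T).

Yes — lawful.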